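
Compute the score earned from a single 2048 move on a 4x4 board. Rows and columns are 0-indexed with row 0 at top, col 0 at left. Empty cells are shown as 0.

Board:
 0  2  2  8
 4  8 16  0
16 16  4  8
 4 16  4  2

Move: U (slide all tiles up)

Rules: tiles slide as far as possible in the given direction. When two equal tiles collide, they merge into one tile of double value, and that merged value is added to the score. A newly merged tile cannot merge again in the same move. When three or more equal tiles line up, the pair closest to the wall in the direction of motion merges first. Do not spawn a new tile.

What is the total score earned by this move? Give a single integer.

Slide up:
col 0: [0, 4, 16, 4] -> [4, 16, 4, 0]  score +0 (running 0)
col 1: [2, 8, 16, 16] -> [2, 8, 32, 0]  score +32 (running 32)
col 2: [2, 16, 4, 4] -> [2, 16, 8, 0]  score +8 (running 40)
col 3: [8, 0, 8, 2] -> [16, 2, 0, 0]  score +16 (running 56)
Board after move:
 4  2  2 16
16  8 16  2
 4 32  8  0
 0  0  0  0

Answer: 56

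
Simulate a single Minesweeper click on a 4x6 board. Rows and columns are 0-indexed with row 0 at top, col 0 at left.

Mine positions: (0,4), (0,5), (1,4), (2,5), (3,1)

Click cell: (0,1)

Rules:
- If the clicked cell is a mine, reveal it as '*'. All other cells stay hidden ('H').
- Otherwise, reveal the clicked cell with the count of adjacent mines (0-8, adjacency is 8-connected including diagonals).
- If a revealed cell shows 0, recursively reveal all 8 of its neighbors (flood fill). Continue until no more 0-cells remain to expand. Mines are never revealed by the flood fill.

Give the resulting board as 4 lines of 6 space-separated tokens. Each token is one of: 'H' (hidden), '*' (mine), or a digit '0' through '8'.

0 0 0 2 H H
0 0 0 2 H H
1 1 1 1 H H
H H H H H H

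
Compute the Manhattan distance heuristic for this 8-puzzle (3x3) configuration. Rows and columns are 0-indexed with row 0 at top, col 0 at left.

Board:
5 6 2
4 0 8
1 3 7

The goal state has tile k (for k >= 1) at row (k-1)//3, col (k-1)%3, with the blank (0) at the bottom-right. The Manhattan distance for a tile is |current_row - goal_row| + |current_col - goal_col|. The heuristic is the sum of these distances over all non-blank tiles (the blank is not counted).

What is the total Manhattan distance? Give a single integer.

Answer: 14

Derivation:
Tile 5: at (0,0), goal (1,1), distance |0-1|+|0-1| = 2
Tile 6: at (0,1), goal (1,2), distance |0-1|+|1-2| = 2
Tile 2: at (0,2), goal (0,1), distance |0-0|+|2-1| = 1
Tile 4: at (1,0), goal (1,0), distance |1-1|+|0-0| = 0
Tile 8: at (1,2), goal (2,1), distance |1-2|+|2-1| = 2
Tile 1: at (2,0), goal (0,0), distance |2-0|+|0-0| = 2
Tile 3: at (2,1), goal (0,2), distance |2-0|+|1-2| = 3
Tile 7: at (2,2), goal (2,0), distance |2-2|+|2-0| = 2
Sum: 2 + 2 + 1 + 0 + 2 + 2 + 3 + 2 = 14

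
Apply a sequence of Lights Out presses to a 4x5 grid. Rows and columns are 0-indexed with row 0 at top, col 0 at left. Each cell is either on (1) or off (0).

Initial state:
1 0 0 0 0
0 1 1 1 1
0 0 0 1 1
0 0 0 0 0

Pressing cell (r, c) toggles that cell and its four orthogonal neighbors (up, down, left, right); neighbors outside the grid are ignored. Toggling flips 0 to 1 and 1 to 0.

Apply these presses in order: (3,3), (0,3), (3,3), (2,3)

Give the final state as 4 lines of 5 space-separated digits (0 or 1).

Answer: 1 0 1 1 1
0 1 1 1 1
0 0 1 0 0
0 0 0 1 0

Derivation:
After press 1 at (3,3):
1 0 0 0 0
0 1 1 1 1
0 0 0 0 1
0 0 1 1 1

After press 2 at (0,3):
1 0 1 1 1
0 1 1 0 1
0 0 0 0 1
0 0 1 1 1

After press 3 at (3,3):
1 0 1 1 1
0 1 1 0 1
0 0 0 1 1
0 0 0 0 0

After press 4 at (2,3):
1 0 1 1 1
0 1 1 1 1
0 0 1 0 0
0 0 0 1 0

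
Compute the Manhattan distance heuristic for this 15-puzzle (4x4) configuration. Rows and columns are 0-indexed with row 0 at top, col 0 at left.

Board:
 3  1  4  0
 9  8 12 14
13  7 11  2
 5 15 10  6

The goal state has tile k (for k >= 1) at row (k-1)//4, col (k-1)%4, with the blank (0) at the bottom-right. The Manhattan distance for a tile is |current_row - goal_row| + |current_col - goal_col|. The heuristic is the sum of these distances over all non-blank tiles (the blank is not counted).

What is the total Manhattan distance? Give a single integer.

Tile 3: at (0,0), goal (0,2), distance |0-0|+|0-2| = 2
Tile 1: at (0,1), goal (0,0), distance |0-0|+|1-0| = 1
Tile 4: at (0,2), goal (0,3), distance |0-0|+|2-3| = 1
Tile 9: at (1,0), goal (2,0), distance |1-2|+|0-0| = 1
Tile 8: at (1,1), goal (1,3), distance |1-1|+|1-3| = 2
Tile 12: at (1,2), goal (2,3), distance |1-2|+|2-3| = 2
Tile 14: at (1,3), goal (3,1), distance |1-3|+|3-1| = 4
Tile 13: at (2,0), goal (3,0), distance |2-3|+|0-0| = 1
Tile 7: at (2,1), goal (1,2), distance |2-1|+|1-2| = 2
Tile 11: at (2,2), goal (2,2), distance |2-2|+|2-2| = 0
Tile 2: at (2,3), goal (0,1), distance |2-0|+|3-1| = 4
Tile 5: at (3,0), goal (1,0), distance |3-1|+|0-0| = 2
Tile 15: at (3,1), goal (3,2), distance |3-3|+|1-2| = 1
Tile 10: at (3,2), goal (2,1), distance |3-2|+|2-1| = 2
Tile 6: at (3,3), goal (1,1), distance |3-1|+|3-1| = 4
Sum: 2 + 1 + 1 + 1 + 2 + 2 + 4 + 1 + 2 + 0 + 4 + 2 + 1 + 2 + 4 = 29

Answer: 29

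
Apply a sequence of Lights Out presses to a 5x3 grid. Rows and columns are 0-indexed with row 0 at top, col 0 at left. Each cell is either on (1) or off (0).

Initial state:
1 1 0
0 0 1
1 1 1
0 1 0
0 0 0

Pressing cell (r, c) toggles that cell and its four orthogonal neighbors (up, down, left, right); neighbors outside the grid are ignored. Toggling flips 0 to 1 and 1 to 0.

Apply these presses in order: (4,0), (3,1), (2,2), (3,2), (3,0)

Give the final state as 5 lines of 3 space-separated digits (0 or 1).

After press 1 at (4,0):
1 1 0
0 0 1
1 1 1
1 1 0
1 1 0

After press 2 at (3,1):
1 1 0
0 0 1
1 0 1
0 0 1
1 0 0

After press 3 at (2,2):
1 1 0
0 0 0
1 1 0
0 0 0
1 0 0

After press 4 at (3,2):
1 1 0
0 0 0
1 1 1
0 1 1
1 0 1

After press 5 at (3,0):
1 1 0
0 0 0
0 1 1
1 0 1
0 0 1

Answer: 1 1 0
0 0 0
0 1 1
1 0 1
0 0 1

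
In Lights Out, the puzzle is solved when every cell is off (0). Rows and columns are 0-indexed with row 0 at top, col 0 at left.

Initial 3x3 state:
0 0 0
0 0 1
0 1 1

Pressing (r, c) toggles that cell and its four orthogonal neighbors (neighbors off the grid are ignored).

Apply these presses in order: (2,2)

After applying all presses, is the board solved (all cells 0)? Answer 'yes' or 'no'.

After press 1 at (2,2):
0 0 0
0 0 0
0 0 0

Lights still on: 0

Answer: yes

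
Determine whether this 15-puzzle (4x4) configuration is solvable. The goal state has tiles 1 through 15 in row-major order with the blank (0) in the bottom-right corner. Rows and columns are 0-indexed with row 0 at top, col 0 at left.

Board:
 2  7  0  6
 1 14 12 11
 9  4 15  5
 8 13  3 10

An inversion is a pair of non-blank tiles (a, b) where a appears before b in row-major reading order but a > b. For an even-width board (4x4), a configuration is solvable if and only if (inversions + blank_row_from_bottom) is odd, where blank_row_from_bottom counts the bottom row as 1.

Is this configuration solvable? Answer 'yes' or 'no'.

Answer: no

Derivation:
Inversions: 46
Blank is in row 0 (0-indexed from top), which is row 4 counting from the bottom (bottom = 1).
46 + 4 = 50, which is even, so the puzzle is not solvable.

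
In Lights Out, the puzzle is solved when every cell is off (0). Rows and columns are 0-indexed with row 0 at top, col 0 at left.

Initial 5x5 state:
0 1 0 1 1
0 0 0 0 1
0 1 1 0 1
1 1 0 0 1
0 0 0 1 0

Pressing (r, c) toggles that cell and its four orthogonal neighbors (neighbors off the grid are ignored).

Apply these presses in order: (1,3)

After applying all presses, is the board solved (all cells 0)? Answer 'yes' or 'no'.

After press 1 at (1,3):
0 1 0 0 1
0 0 1 1 0
0 1 1 1 1
1 1 0 0 1
0 0 0 1 0

Lights still on: 12

Answer: no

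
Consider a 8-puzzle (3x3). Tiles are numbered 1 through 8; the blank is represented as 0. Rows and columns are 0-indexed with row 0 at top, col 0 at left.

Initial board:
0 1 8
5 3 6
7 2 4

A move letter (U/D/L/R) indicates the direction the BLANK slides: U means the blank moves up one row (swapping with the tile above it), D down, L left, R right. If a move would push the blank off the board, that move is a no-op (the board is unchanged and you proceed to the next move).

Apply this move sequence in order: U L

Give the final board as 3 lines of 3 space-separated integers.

After move 1 (U):
0 1 8
5 3 6
7 2 4

After move 2 (L):
0 1 8
5 3 6
7 2 4

Answer: 0 1 8
5 3 6
7 2 4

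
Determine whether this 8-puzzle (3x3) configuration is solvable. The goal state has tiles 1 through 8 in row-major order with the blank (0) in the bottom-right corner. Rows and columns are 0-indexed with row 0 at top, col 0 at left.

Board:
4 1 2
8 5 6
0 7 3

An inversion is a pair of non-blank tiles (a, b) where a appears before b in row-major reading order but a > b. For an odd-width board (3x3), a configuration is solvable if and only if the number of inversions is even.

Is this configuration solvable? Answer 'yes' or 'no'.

Answer: yes

Derivation:
Inversions (pairs i<j in row-major order where tile[i] > tile[j] > 0): 10
10 is even, so the puzzle is solvable.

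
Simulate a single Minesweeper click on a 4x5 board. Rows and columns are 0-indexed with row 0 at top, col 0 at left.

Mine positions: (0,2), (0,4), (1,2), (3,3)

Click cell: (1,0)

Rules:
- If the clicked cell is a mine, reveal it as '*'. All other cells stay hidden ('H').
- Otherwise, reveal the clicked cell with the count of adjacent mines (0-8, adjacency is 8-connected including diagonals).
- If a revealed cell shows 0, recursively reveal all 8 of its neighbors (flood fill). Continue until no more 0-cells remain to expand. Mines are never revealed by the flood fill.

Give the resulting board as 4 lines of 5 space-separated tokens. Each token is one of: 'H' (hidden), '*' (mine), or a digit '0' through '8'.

0 2 H H H
0 2 H H H
0 1 2 H H
0 0 1 H H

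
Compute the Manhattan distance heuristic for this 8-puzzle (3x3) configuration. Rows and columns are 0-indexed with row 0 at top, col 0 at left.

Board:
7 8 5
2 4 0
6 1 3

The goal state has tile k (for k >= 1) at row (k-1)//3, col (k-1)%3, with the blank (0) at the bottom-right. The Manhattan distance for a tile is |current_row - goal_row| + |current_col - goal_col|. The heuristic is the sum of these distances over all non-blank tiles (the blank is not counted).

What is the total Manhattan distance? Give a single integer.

Answer: 17

Derivation:
Tile 7: (0,0)->(2,0) = 2
Tile 8: (0,1)->(2,1) = 2
Tile 5: (0,2)->(1,1) = 2
Tile 2: (1,0)->(0,1) = 2
Tile 4: (1,1)->(1,0) = 1
Tile 6: (2,0)->(1,2) = 3
Tile 1: (2,1)->(0,0) = 3
Tile 3: (2,2)->(0,2) = 2
Sum: 2 + 2 + 2 + 2 + 1 + 3 + 3 + 2 = 17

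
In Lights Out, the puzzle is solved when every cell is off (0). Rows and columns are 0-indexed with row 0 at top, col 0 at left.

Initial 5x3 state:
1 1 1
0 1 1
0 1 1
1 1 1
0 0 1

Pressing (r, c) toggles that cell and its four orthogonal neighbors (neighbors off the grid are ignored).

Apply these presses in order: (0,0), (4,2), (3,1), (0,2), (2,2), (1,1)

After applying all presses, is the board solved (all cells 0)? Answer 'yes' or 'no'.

After press 1 at (0,0):
0 0 1
1 1 1
0 1 1
1 1 1
0 0 1

After press 2 at (4,2):
0 0 1
1 1 1
0 1 1
1 1 0
0 1 0

After press 3 at (3,1):
0 0 1
1 1 1
0 0 1
0 0 1
0 0 0

After press 4 at (0,2):
0 1 0
1 1 0
0 0 1
0 0 1
0 0 0

After press 5 at (2,2):
0 1 0
1 1 1
0 1 0
0 0 0
0 0 0

After press 6 at (1,1):
0 0 0
0 0 0
0 0 0
0 0 0
0 0 0

Lights still on: 0

Answer: yes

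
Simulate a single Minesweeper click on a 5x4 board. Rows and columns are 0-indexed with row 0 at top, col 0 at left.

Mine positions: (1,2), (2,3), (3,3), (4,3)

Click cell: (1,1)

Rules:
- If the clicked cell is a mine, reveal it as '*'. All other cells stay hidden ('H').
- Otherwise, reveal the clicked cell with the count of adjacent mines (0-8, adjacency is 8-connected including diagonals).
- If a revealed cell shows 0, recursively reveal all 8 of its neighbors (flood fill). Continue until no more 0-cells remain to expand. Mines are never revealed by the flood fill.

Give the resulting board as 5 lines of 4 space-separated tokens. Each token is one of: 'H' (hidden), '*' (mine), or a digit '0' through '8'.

H H H H
H 1 H H
H H H H
H H H H
H H H H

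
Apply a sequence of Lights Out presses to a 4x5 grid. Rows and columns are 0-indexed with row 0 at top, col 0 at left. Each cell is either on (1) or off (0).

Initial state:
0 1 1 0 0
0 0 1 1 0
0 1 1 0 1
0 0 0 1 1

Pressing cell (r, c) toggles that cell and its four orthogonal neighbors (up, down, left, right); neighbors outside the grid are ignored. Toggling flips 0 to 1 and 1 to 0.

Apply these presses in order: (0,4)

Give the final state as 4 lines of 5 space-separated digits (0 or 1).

Answer: 0 1 1 1 1
0 0 1 1 1
0 1 1 0 1
0 0 0 1 1

Derivation:
After press 1 at (0,4):
0 1 1 1 1
0 0 1 1 1
0 1 1 0 1
0 0 0 1 1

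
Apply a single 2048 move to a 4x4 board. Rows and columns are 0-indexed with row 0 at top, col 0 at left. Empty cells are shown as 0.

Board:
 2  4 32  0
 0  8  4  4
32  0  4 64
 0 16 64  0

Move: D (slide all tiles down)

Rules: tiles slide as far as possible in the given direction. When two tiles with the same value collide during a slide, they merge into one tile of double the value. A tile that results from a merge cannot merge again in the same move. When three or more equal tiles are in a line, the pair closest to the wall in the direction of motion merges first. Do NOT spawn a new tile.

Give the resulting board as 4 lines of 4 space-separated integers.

Slide down:
col 0: [2, 0, 32, 0] -> [0, 0, 2, 32]
col 1: [4, 8, 0, 16] -> [0, 4, 8, 16]
col 2: [32, 4, 4, 64] -> [0, 32, 8, 64]
col 3: [0, 4, 64, 0] -> [0, 0, 4, 64]

Answer:  0  0  0  0
 0  4 32  0
 2  8  8  4
32 16 64 64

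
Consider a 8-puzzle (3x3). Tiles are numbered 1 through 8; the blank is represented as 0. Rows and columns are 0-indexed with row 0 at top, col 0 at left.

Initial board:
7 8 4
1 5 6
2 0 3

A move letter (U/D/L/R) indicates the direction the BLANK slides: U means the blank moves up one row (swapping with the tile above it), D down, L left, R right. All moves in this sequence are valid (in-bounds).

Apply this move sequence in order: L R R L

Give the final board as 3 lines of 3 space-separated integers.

Answer: 7 8 4
1 5 6
2 0 3

Derivation:
After move 1 (L):
7 8 4
1 5 6
0 2 3

After move 2 (R):
7 8 4
1 5 6
2 0 3

After move 3 (R):
7 8 4
1 5 6
2 3 0

After move 4 (L):
7 8 4
1 5 6
2 0 3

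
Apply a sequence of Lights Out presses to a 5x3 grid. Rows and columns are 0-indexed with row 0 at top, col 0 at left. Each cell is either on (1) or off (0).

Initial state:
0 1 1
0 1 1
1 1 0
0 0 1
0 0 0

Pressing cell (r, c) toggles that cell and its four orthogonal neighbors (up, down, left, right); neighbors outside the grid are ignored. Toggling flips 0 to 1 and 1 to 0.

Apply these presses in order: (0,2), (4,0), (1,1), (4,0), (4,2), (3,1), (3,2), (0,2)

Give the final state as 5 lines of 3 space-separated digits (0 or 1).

After press 1 at (0,2):
0 0 0
0 1 0
1 1 0
0 0 1
0 0 0

After press 2 at (4,0):
0 0 0
0 1 0
1 1 0
1 0 1
1 1 0

After press 3 at (1,1):
0 1 0
1 0 1
1 0 0
1 0 1
1 1 0

After press 4 at (4,0):
0 1 0
1 0 1
1 0 0
0 0 1
0 0 0

After press 5 at (4,2):
0 1 0
1 0 1
1 0 0
0 0 0
0 1 1

After press 6 at (3,1):
0 1 0
1 0 1
1 1 0
1 1 1
0 0 1

After press 7 at (3,2):
0 1 0
1 0 1
1 1 1
1 0 0
0 0 0

After press 8 at (0,2):
0 0 1
1 0 0
1 1 1
1 0 0
0 0 0

Answer: 0 0 1
1 0 0
1 1 1
1 0 0
0 0 0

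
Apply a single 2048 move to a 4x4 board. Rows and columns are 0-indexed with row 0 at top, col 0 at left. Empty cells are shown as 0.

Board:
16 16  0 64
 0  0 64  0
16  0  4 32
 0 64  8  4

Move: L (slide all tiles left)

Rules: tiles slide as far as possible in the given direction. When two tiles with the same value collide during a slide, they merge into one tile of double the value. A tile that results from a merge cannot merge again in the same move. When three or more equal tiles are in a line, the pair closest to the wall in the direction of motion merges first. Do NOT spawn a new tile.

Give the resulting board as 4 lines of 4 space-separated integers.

Slide left:
row 0: [16, 16, 0, 64] -> [32, 64, 0, 0]
row 1: [0, 0, 64, 0] -> [64, 0, 0, 0]
row 2: [16, 0, 4, 32] -> [16, 4, 32, 0]
row 3: [0, 64, 8, 4] -> [64, 8, 4, 0]

Answer: 32 64  0  0
64  0  0  0
16  4 32  0
64  8  4  0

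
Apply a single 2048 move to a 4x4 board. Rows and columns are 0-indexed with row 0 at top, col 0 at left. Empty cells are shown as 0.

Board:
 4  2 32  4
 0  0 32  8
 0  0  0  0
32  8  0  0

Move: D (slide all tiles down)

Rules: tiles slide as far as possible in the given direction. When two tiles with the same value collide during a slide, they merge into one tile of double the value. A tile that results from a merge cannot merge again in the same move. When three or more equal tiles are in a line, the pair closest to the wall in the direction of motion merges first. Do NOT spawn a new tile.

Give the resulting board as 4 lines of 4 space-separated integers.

Slide down:
col 0: [4, 0, 0, 32] -> [0, 0, 4, 32]
col 1: [2, 0, 0, 8] -> [0, 0, 2, 8]
col 2: [32, 32, 0, 0] -> [0, 0, 0, 64]
col 3: [4, 8, 0, 0] -> [0, 0, 4, 8]

Answer:  0  0  0  0
 0  0  0  0
 4  2  0  4
32  8 64  8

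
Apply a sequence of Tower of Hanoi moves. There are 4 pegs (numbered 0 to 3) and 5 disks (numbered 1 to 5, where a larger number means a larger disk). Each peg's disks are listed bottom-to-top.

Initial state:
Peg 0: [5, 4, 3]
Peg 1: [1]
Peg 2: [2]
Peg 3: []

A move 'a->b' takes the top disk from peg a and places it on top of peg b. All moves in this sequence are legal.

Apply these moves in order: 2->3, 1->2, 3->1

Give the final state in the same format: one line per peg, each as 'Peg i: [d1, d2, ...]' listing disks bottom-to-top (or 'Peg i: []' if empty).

After move 1 (2->3):
Peg 0: [5, 4, 3]
Peg 1: [1]
Peg 2: []
Peg 3: [2]

After move 2 (1->2):
Peg 0: [5, 4, 3]
Peg 1: []
Peg 2: [1]
Peg 3: [2]

After move 3 (3->1):
Peg 0: [5, 4, 3]
Peg 1: [2]
Peg 2: [1]
Peg 3: []

Answer: Peg 0: [5, 4, 3]
Peg 1: [2]
Peg 2: [1]
Peg 3: []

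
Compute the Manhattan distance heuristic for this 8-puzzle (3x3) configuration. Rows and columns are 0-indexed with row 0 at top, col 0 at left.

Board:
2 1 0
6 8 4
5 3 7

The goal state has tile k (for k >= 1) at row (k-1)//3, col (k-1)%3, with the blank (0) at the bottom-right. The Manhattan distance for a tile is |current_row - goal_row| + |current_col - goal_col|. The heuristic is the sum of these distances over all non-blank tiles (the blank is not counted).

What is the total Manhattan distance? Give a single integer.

Answer: 14

Derivation:
Tile 2: at (0,0), goal (0,1), distance |0-0|+|0-1| = 1
Tile 1: at (0,1), goal (0,0), distance |0-0|+|1-0| = 1
Tile 6: at (1,0), goal (1,2), distance |1-1|+|0-2| = 2
Tile 8: at (1,1), goal (2,1), distance |1-2|+|1-1| = 1
Tile 4: at (1,2), goal (1,0), distance |1-1|+|2-0| = 2
Tile 5: at (2,0), goal (1,1), distance |2-1|+|0-1| = 2
Tile 3: at (2,1), goal (0,2), distance |2-0|+|1-2| = 3
Tile 7: at (2,2), goal (2,0), distance |2-2|+|2-0| = 2
Sum: 1 + 1 + 2 + 1 + 2 + 2 + 3 + 2 = 14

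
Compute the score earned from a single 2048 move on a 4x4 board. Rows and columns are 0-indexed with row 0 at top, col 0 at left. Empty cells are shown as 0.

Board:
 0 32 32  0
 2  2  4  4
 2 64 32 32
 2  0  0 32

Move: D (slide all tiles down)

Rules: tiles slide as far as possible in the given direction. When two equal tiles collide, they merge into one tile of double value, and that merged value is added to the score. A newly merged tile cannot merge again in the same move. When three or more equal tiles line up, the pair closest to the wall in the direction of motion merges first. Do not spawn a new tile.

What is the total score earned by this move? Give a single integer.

Slide down:
col 0: [0, 2, 2, 2] -> [0, 0, 2, 4]  score +4 (running 4)
col 1: [32, 2, 64, 0] -> [0, 32, 2, 64]  score +0 (running 4)
col 2: [32, 4, 32, 0] -> [0, 32, 4, 32]  score +0 (running 4)
col 3: [0, 4, 32, 32] -> [0, 0, 4, 64]  score +64 (running 68)
Board after move:
 0  0  0  0
 0 32 32  0
 2  2  4  4
 4 64 32 64

Answer: 68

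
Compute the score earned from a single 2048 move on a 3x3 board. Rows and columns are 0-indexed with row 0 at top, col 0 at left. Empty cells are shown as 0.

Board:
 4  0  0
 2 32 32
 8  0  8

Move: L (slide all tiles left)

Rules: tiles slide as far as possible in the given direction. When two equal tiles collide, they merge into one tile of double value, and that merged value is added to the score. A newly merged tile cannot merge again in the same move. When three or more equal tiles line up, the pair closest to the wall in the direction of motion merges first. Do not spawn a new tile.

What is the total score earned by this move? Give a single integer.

Slide left:
row 0: [4, 0, 0] -> [4, 0, 0]  score +0 (running 0)
row 1: [2, 32, 32] -> [2, 64, 0]  score +64 (running 64)
row 2: [8, 0, 8] -> [16, 0, 0]  score +16 (running 80)
Board after move:
 4  0  0
 2 64  0
16  0  0

Answer: 80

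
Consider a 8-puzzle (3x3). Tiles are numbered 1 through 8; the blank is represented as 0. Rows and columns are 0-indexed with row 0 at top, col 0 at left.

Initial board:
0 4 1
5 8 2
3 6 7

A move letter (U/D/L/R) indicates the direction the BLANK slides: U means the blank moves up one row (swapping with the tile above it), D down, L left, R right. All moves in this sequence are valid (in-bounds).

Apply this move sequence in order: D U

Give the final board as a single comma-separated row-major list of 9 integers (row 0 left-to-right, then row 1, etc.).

Answer: 0, 4, 1, 5, 8, 2, 3, 6, 7

Derivation:
After move 1 (D):
5 4 1
0 8 2
3 6 7

After move 2 (U):
0 4 1
5 8 2
3 6 7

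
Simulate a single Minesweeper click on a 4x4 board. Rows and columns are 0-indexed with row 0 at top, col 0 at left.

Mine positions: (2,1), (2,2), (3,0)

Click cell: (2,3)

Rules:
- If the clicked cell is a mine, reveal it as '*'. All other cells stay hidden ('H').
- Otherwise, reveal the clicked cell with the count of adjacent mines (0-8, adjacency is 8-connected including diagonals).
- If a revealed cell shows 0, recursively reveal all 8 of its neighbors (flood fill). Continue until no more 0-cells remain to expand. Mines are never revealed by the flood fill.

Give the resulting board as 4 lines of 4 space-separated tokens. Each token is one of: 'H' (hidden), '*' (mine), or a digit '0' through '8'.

H H H H
H H H H
H H H 1
H H H H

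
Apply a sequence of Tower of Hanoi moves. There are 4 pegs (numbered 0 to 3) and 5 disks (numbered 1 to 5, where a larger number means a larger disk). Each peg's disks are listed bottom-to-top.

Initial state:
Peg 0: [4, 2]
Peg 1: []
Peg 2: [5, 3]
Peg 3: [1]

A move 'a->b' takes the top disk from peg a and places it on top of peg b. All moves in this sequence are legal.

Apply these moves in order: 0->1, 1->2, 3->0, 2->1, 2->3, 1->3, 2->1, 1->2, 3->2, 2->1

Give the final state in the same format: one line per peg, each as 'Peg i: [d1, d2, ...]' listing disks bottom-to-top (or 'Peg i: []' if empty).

Answer: Peg 0: [4, 1]
Peg 1: [2]
Peg 2: [5]
Peg 3: [3]

Derivation:
After move 1 (0->1):
Peg 0: [4]
Peg 1: [2]
Peg 2: [5, 3]
Peg 3: [1]

After move 2 (1->2):
Peg 0: [4]
Peg 1: []
Peg 2: [5, 3, 2]
Peg 3: [1]

After move 3 (3->0):
Peg 0: [4, 1]
Peg 1: []
Peg 2: [5, 3, 2]
Peg 3: []

After move 4 (2->1):
Peg 0: [4, 1]
Peg 1: [2]
Peg 2: [5, 3]
Peg 3: []

After move 5 (2->3):
Peg 0: [4, 1]
Peg 1: [2]
Peg 2: [5]
Peg 3: [3]

After move 6 (1->3):
Peg 0: [4, 1]
Peg 1: []
Peg 2: [5]
Peg 3: [3, 2]

After move 7 (2->1):
Peg 0: [4, 1]
Peg 1: [5]
Peg 2: []
Peg 3: [3, 2]

After move 8 (1->2):
Peg 0: [4, 1]
Peg 1: []
Peg 2: [5]
Peg 3: [3, 2]

After move 9 (3->2):
Peg 0: [4, 1]
Peg 1: []
Peg 2: [5, 2]
Peg 3: [3]

After move 10 (2->1):
Peg 0: [4, 1]
Peg 1: [2]
Peg 2: [5]
Peg 3: [3]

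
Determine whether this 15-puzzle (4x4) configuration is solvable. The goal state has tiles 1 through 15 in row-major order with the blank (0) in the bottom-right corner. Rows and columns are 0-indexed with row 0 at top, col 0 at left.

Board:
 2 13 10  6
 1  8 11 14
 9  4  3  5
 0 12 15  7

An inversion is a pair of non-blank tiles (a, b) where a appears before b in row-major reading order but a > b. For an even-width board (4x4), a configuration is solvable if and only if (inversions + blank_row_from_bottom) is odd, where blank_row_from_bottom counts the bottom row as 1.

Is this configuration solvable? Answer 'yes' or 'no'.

Inversions: 46
Blank is in row 3 (0-indexed from top), which is row 1 counting from the bottom (bottom = 1).
46 + 1 = 47, which is odd, so the puzzle is solvable.

Answer: yes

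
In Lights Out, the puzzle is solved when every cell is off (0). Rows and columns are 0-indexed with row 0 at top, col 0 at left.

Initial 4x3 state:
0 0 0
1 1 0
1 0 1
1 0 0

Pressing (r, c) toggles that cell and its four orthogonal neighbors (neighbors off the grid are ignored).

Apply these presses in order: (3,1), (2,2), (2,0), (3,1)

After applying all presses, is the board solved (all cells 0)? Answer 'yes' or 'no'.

Answer: no

Derivation:
After press 1 at (3,1):
0 0 0
1 1 0
1 1 1
0 1 1

After press 2 at (2,2):
0 0 0
1 1 1
1 0 0
0 1 0

After press 3 at (2,0):
0 0 0
0 1 1
0 1 0
1 1 0

After press 4 at (3,1):
0 0 0
0 1 1
0 0 0
0 0 1

Lights still on: 3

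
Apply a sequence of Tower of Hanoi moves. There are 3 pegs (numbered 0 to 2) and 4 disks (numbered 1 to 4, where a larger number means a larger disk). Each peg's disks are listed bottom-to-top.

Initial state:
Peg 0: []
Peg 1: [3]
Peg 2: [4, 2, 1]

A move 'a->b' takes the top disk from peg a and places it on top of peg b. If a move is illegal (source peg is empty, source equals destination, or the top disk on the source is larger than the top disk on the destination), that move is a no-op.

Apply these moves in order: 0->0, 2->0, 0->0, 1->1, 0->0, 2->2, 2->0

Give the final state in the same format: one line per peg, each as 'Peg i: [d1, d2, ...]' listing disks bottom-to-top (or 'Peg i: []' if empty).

Answer: Peg 0: [1]
Peg 1: [3]
Peg 2: [4, 2]

Derivation:
After move 1 (0->0):
Peg 0: []
Peg 1: [3]
Peg 2: [4, 2, 1]

After move 2 (2->0):
Peg 0: [1]
Peg 1: [3]
Peg 2: [4, 2]

After move 3 (0->0):
Peg 0: [1]
Peg 1: [3]
Peg 2: [4, 2]

After move 4 (1->1):
Peg 0: [1]
Peg 1: [3]
Peg 2: [4, 2]

After move 5 (0->0):
Peg 0: [1]
Peg 1: [3]
Peg 2: [4, 2]

After move 6 (2->2):
Peg 0: [1]
Peg 1: [3]
Peg 2: [4, 2]

After move 7 (2->0):
Peg 0: [1]
Peg 1: [3]
Peg 2: [4, 2]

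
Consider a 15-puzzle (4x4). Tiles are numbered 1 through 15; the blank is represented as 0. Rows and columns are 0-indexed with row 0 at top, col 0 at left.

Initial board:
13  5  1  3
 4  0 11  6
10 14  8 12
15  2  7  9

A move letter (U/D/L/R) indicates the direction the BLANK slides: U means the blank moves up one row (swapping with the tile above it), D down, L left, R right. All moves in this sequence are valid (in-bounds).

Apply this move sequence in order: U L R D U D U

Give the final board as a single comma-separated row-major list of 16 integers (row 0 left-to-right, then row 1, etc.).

Answer: 13, 0, 1, 3, 4, 5, 11, 6, 10, 14, 8, 12, 15, 2, 7, 9

Derivation:
After move 1 (U):
13  0  1  3
 4  5 11  6
10 14  8 12
15  2  7  9

After move 2 (L):
 0 13  1  3
 4  5 11  6
10 14  8 12
15  2  7  9

After move 3 (R):
13  0  1  3
 4  5 11  6
10 14  8 12
15  2  7  9

After move 4 (D):
13  5  1  3
 4  0 11  6
10 14  8 12
15  2  7  9

After move 5 (U):
13  0  1  3
 4  5 11  6
10 14  8 12
15  2  7  9

After move 6 (D):
13  5  1  3
 4  0 11  6
10 14  8 12
15  2  7  9

After move 7 (U):
13  0  1  3
 4  5 11  6
10 14  8 12
15  2  7  9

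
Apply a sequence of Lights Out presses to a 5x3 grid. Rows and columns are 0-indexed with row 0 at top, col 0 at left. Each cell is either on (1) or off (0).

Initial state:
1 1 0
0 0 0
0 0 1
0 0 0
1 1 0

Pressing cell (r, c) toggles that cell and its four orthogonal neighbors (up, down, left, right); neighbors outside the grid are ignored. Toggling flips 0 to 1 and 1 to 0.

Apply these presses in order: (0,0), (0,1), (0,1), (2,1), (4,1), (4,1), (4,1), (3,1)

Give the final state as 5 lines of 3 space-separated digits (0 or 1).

Answer: 0 0 0
1 1 0
1 0 0
1 1 1
0 1 1

Derivation:
After press 1 at (0,0):
0 0 0
1 0 0
0 0 1
0 0 0
1 1 0

After press 2 at (0,1):
1 1 1
1 1 0
0 0 1
0 0 0
1 1 0

After press 3 at (0,1):
0 0 0
1 0 0
0 0 1
0 0 0
1 1 0

After press 4 at (2,1):
0 0 0
1 1 0
1 1 0
0 1 0
1 1 0

After press 5 at (4,1):
0 0 0
1 1 0
1 1 0
0 0 0
0 0 1

After press 6 at (4,1):
0 0 0
1 1 0
1 1 0
0 1 0
1 1 0

After press 7 at (4,1):
0 0 0
1 1 0
1 1 0
0 0 0
0 0 1

After press 8 at (3,1):
0 0 0
1 1 0
1 0 0
1 1 1
0 1 1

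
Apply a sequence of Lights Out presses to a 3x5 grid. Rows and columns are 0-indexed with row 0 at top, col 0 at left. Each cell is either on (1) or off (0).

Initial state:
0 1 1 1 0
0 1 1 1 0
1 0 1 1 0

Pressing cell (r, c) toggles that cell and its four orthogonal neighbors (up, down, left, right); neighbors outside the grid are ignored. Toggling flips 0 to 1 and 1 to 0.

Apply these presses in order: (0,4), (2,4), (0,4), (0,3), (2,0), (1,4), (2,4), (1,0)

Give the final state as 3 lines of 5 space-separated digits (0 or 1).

Answer: 1 1 0 0 0
0 0 1 1 1
1 1 1 1 1

Derivation:
After press 1 at (0,4):
0 1 1 0 1
0 1 1 1 1
1 0 1 1 0

After press 2 at (2,4):
0 1 1 0 1
0 1 1 1 0
1 0 1 0 1

After press 3 at (0,4):
0 1 1 1 0
0 1 1 1 1
1 0 1 0 1

After press 4 at (0,3):
0 1 0 0 1
0 1 1 0 1
1 0 1 0 1

After press 5 at (2,0):
0 1 0 0 1
1 1 1 0 1
0 1 1 0 1

After press 6 at (1,4):
0 1 0 0 0
1 1 1 1 0
0 1 1 0 0

After press 7 at (2,4):
0 1 0 0 0
1 1 1 1 1
0 1 1 1 1

After press 8 at (1,0):
1 1 0 0 0
0 0 1 1 1
1 1 1 1 1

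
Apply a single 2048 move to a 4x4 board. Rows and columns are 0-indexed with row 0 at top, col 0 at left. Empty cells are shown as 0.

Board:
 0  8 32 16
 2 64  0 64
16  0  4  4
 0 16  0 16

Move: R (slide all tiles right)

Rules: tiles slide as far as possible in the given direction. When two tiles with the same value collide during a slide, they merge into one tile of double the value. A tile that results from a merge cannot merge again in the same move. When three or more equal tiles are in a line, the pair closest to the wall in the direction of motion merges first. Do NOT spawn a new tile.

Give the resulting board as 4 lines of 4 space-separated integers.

Answer:   0   8  32  16
  0   0   2 128
  0   0  16   8
  0   0   0  32

Derivation:
Slide right:
row 0: [0, 8, 32, 16] -> [0, 8, 32, 16]
row 1: [2, 64, 0, 64] -> [0, 0, 2, 128]
row 2: [16, 0, 4, 4] -> [0, 0, 16, 8]
row 3: [0, 16, 0, 16] -> [0, 0, 0, 32]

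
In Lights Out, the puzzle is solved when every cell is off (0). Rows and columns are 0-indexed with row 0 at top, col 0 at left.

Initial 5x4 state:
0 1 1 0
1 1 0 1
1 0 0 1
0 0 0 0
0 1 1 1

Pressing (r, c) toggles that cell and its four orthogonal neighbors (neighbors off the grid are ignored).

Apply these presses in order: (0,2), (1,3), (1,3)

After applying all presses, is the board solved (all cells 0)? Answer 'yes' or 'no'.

After press 1 at (0,2):
0 0 0 1
1 1 1 1
1 0 0 1
0 0 0 0
0 1 1 1

After press 2 at (1,3):
0 0 0 0
1 1 0 0
1 0 0 0
0 0 0 0
0 1 1 1

After press 3 at (1,3):
0 0 0 1
1 1 1 1
1 0 0 1
0 0 0 0
0 1 1 1

Lights still on: 10

Answer: no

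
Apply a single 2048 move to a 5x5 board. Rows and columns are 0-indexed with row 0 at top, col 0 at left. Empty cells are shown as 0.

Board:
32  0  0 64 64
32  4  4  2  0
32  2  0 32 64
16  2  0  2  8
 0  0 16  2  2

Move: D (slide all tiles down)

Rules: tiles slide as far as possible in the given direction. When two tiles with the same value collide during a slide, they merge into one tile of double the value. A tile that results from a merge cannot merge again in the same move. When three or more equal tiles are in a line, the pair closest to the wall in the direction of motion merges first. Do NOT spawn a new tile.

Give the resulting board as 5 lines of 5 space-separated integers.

Slide down:
col 0: [32, 32, 32, 16, 0] -> [0, 0, 32, 64, 16]
col 1: [0, 4, 2, 2, 0] -> [0, 0, 0, 4, 4]
col 2: [0, 4, 0, 0, 16] -> [0, 0, 0, 4, 16]
col 3: [64, 2, 32, 2, 2] -> [0, 64, 2, 32, 4]
col 4: [64, 0, 64, 8, 2] -> [0, 0, 128, 8, 2]

Answer:   0   0   0   0   0
  0   0   0  64   0
 32   0   0   2 128
 64   4   4  32   8
 16   4  16   4   2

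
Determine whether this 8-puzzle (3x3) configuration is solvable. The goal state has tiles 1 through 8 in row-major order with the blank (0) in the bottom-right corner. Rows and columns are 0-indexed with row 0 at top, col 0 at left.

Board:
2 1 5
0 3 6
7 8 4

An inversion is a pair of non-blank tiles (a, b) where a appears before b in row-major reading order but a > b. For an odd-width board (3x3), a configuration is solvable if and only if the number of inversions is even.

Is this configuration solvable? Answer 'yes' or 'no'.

Answer: yes

Derivation:
Inversions (pairs i<j in row-major order where tile[i] > tile[j] > 0): 6
6 is even, so the puzzle is solvable.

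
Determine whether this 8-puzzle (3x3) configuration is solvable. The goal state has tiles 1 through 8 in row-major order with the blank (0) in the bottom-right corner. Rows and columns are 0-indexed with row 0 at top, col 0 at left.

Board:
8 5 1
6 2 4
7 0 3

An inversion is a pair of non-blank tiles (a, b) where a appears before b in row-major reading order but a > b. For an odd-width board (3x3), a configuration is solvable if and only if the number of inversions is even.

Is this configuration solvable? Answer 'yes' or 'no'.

Answer: yes

Derivation:
Inversions (pairs i<j in row-major order where tile[i] > tile[j] > 0): 16
16 is even, so the puzzle is solvable.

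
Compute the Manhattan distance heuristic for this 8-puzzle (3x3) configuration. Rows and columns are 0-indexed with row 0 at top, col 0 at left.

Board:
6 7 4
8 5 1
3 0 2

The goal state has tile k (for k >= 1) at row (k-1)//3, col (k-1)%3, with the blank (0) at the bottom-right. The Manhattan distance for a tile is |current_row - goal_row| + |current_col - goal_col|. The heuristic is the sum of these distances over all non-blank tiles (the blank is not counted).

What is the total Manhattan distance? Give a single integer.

Answer: 21

Derivation:
Tile 6: at (0,0), goal (1,2), distance |0-1|+|0-2| = 3
Tile 7: at (0,1), goal (2,0), distance |0-2|+|1-0| = 3
Tile 4: at (0,2), goal (1,0), distance |0-1|+|2-0| = 3
Tile 8: at (1,0), goal (2,1), distance |1-2|+|0-1| = 2
Tile 5: at (1,1), goal (1,1), distance |1-1|+|1-1| = 0
Tile 1: at (1,2), goal (0,0), distance |1-0|+|2-0| = 3
Tile 3: at (2,0), goal (0,2), distance |2-0|+|0-2| = 4
Tile 2: at (2,2), goal (0,1), distance |2-0|+|2-1| = 3
Sum: 3 + 3 + 3 + 2 + 0 + 3 + 4 + 3 = 21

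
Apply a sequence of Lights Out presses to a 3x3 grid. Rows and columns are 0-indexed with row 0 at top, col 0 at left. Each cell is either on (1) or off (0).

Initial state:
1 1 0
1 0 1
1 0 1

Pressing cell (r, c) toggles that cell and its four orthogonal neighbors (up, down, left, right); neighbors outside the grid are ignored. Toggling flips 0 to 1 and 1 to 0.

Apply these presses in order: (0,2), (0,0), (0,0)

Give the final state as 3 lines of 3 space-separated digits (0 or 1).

Answer: 1 0 1
1 0 0
1 0 1

Derivation:
After press 1 at (0,2):
1 0 1
1 0 0
1 0 1

After press 2 at (0,0):
0 1 1
0 0 0
1 0 1

After press 3 at (0,0):
1 0 1
1 0 0
1 0 1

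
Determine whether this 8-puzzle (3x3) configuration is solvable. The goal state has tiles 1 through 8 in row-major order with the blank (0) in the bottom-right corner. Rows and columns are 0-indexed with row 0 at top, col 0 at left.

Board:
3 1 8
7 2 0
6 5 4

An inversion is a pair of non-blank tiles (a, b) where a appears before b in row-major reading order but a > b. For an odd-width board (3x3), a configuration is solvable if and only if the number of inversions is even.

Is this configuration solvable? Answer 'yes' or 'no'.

Answer: yes

Derivation:
Inversions (pairs i<j in row-major order where tile[i] > tile[j] > 0): 14
14 is even, so the puzzle is solvable.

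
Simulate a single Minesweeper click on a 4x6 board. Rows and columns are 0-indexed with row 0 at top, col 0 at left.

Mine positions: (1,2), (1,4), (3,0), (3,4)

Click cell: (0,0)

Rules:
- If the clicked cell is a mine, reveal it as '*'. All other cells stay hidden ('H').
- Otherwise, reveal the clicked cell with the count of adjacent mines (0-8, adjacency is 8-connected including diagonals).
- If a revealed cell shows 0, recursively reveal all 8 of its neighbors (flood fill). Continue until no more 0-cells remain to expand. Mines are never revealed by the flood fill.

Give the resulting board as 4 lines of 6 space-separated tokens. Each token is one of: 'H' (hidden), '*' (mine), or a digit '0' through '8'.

0 1 H H H H
0 1 H H H H
1 2 H H H H
H H H H H H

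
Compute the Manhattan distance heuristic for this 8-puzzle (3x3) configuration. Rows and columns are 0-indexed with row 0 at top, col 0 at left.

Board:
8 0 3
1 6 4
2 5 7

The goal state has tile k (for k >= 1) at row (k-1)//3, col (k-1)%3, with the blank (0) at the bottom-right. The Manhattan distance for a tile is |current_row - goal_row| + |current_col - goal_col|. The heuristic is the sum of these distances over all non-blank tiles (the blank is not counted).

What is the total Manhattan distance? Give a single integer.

Tile 8: (0,0)->(2,1) = 3
Tile 3: (0,2)->(0,2) = 0
Tile 1: (1,0)->(0,0) = 1
Tile 6: (1,1)->(1,2) = 1
Tile 4: (1,2)->(1,0) = 2
Tile 2: (2,0)->(0,1) = 3
Tile 5: (2,1)->(1,1) = 1
Tile 7: (2,2)->(2,0) = 2
Sum: 3 + 0 + 1 + 1 + 2 + 3 + 1 + 2 = 13

Answer: 13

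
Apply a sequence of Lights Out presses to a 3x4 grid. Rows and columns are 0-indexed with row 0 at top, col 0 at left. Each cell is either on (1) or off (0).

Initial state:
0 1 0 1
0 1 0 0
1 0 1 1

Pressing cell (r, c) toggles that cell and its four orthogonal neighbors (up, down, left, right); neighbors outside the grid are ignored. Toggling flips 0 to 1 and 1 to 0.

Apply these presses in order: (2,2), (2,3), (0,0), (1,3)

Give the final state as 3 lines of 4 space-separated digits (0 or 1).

After press 1 at (2,2):
0 1 0 1
0 1 1 0
1 1 0 0

After press 2 at (2,3):
0 1 0 1
0 1 1 1
1 1 1 1

After press 3 at (0,0):
1 0 0 1
1 1 1 1
1 1 1 1

After press 4 at (1,3):
1 0 0 0
1 1 0 0
1 1 1 0

Answer: 1 0 0 0
1 1 0 0
1 1 1 0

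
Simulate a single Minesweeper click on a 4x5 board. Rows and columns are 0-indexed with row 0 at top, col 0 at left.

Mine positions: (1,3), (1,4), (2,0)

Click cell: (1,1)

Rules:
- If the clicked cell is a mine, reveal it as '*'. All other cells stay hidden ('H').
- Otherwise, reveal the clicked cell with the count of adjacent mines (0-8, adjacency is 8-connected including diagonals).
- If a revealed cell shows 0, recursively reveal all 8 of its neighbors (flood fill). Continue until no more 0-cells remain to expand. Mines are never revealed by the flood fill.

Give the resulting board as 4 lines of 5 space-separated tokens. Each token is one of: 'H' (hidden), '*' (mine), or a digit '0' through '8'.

H H H H H
H 1 H H H
H H H H H
H H H H H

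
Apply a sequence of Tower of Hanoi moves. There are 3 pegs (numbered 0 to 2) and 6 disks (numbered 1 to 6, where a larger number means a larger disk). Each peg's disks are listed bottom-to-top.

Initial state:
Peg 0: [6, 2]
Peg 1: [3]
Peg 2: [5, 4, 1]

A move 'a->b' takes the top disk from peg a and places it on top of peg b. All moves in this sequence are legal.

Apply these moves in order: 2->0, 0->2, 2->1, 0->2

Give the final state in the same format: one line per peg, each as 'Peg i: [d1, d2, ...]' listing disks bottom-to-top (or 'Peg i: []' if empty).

After move 1 (2->0):
Peg 0: [6, 2, 1]
Peg 1: [3]
Peg 2: [5, 4]

After move 2 (0->2):
Peg 0: [6, 2]
Peg 1: [3]
Peg 2: [5, 4, 1]

After move 3 (2->1):
Peg 0: [6, 2]
Peg 1: [3, 1]
Peg 2: [5, 4]

After move 4 (0->2):
Peg 0: [6]
Peg 1: [3, 1]
Peg 2: [5, 4, 2]

Answer: Peg 0: [6]
Peg 1: [3, 1]
Peg 2: [5, 4, 2]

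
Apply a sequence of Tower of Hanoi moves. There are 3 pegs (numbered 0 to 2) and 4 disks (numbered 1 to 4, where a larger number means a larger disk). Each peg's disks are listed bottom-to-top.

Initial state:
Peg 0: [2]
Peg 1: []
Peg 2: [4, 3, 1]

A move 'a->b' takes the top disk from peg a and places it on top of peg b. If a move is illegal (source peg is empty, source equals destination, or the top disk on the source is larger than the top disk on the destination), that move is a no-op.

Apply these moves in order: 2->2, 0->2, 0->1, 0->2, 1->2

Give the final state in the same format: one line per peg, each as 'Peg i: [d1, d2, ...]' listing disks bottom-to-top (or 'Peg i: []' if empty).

Answer: Peg 0: []
Peg 1: [2]
Peg 2: [4, 3, 1]

Derivation:
After move 1 (2->2):
Peg 0: [2]
Peg 1: []
Peg 2: [4, 3, 1]

After move 2 (0->2):
Peg 0: [2]
Peg 1: []
Peg 2: [4, 3, 1]

After move 3 (0->1):
Peg 0: []
Peg 1: [2]
Peg 2: [4, 3, 1]

After move 4 (0->2):
Peg 0: []
Peg 1: [2]
Peg 2: [4, 3, 1]

After move 5 (1->2):
Peg 0: []
Peg 1: [2]
Peg 2: [4, 3, 1]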